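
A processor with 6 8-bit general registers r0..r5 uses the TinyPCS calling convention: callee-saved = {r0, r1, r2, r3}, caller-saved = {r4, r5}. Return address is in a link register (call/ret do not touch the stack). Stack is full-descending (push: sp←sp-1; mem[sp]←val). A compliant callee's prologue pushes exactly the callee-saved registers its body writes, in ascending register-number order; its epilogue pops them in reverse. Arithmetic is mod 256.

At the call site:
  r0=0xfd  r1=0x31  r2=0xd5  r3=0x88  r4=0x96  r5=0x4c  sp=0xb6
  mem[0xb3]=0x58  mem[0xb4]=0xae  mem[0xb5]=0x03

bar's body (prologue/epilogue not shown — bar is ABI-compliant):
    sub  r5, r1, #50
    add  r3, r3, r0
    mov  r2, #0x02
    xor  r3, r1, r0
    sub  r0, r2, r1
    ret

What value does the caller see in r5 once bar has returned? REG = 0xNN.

prologue: push r0 -> mem[0xb5]=0xfd, sp=0xb5
prologue: push r2 -> mem[0xb4]=0xd5, sp=0xb4
prologue: push r3 -> mem[0xb3]=0x88, sp=0xb3
body[0] sub  r5, r1, #50 -> r5=0xff
body[1] add  r3, r3, r0 -> r3=0x85
body[2] mov  r2, #0x02 -> r2=0x02
body[3] xor  r3, r1, r0 -> r3=0xcc
body[4] sub  r0, r2, r1 -> r0=0xd1
epilogue: pop r3=0x88, sp=0xb4
epilogue: pop r2=0xd5, sp=0xb5
epilogue: pop r0=0xfd, sp=0xb6
r5 is caller-saved -> body value

REG = 0xff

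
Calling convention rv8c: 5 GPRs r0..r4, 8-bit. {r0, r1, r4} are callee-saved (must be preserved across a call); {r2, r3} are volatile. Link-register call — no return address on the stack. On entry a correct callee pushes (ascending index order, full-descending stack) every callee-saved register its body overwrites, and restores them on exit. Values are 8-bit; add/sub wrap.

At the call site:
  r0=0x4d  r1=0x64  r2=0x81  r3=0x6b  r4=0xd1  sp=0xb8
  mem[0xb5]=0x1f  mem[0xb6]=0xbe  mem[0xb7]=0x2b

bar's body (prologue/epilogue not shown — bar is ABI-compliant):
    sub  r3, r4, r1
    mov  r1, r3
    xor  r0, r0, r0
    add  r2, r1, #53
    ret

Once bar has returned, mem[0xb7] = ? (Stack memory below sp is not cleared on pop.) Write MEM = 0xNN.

MEM = 0x4d

prologue: push r0 -> mem[0xb7]=0x4d, sp=0xb7
prologue: push r1 -> mem[0xb6]=0x64, sp=0xb6
body[0] sub  r3, r4, r1 -> r3=0x6d
body[1] mov  r1, r3 -> r1=0x6d
body[2] xor  r0, r0, r0 -> r0=0x00
body[3] add  r2, r1, #53 -> r2=0xa2
epilogue: pop r1=0x64, sp=0xb7
epilogue: pop r0=0x4d, sp=0xb8
prologue pushed ['r0', 'r1'] at ['0xb7', '0xb6']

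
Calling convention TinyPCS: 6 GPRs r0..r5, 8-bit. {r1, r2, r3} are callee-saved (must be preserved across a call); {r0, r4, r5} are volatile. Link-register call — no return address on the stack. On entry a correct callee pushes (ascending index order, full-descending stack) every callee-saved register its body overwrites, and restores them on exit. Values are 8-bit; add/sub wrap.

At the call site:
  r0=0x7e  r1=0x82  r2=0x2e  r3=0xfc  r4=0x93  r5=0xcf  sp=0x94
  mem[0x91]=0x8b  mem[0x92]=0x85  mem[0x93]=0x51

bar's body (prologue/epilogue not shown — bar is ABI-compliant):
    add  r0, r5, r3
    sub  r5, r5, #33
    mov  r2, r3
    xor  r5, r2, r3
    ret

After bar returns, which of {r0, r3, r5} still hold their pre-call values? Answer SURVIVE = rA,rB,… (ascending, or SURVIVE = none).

prologue: push r2 -> mem[0x93]=0x2e, sp=0x93
body[0] add  r0, r5, r3 -> r0=0xcb
body[1] sub  r5, r5, #33 -> r5=0xae
body[2] mov  r2, r3 -> r2=0xfc
body[3] xor  r5, r2, r3 -> r5=0x00
epilogue: pop r2=0x2e, sp=0x94
r0: caller-saved, written=True
r3: callee-saved, written=False
r5: caller-saved, written=True

SURVIVE = r3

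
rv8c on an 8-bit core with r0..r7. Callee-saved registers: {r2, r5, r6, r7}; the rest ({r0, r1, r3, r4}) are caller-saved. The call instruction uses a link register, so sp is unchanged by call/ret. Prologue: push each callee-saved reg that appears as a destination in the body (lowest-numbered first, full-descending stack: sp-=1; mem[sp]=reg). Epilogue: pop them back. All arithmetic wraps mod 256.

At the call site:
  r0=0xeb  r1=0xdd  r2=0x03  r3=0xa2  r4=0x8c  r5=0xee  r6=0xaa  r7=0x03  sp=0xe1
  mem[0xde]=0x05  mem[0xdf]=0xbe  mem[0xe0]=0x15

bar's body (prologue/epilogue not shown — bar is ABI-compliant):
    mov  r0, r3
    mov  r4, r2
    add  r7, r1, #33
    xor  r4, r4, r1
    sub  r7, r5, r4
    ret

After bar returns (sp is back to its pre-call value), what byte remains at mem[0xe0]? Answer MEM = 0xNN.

prologue: push r7 → mem[0xe0]=0x03, sp=0xe0
body[0] mov  r0, r3 → r0=0xa2
body[1] mov  r4, r2 → r4=0x03
body[2] add  r7, r1, #33 → r7=0xfe
body[3] xor  r4, r4, r1 → r4=0xde
body[4] sub  r7, r5, r4 → r7=0x10
epilogue: pop r7=0x03, sp=0xe1
prologue pushed ['r7'] at ['0xe0']

MEM = 0x03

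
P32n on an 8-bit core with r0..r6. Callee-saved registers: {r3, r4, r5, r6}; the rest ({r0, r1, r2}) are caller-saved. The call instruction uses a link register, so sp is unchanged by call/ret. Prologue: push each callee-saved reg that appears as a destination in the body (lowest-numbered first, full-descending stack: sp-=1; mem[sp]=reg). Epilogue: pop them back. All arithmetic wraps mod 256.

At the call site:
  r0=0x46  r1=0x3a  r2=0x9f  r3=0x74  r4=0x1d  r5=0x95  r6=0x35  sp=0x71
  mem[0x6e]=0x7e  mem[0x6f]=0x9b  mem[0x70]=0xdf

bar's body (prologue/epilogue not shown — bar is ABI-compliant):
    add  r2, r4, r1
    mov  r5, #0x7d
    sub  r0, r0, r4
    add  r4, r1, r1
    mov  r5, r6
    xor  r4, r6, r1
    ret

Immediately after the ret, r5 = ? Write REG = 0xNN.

REG = 0x95

prologue: push r4 → mem[0x70]=0x1d, sp=0x70
prologue: push r5 → mem[0x6f]=0x95, sp=0x6f
body[0] add  r2, r4, r1 → r2=0x57
body[1] mov  r5, #0x7d → r5=0x7d
body[2] sub  r0, r0, r4 → r0=0x29
body[3] add  r4, r1, r1 → r4=0x74
body[4] mov  r5, r6 → r5=0x35
body[5] xor  r4, r6, r1 → r4=0x0f
epilogue: pop r5=0x95, sp=0x70
epilogue: pop r4=0x1d, sp=0x71
r5 is callee-saved → restored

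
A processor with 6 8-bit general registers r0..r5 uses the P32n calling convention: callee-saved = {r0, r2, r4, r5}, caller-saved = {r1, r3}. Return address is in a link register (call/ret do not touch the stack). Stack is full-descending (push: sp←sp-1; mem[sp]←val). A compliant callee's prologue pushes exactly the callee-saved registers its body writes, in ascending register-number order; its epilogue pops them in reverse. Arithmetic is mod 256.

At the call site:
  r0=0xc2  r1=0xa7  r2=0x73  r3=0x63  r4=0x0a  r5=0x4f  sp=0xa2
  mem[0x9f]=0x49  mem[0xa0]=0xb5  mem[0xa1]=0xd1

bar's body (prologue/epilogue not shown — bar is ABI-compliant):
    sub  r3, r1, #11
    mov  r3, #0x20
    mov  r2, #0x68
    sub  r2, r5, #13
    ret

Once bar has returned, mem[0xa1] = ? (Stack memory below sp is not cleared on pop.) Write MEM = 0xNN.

prologue: push r2 -> mem[0xa1]=0x73, sp=0xa1
body[0] sub  r3, r1, #11 -> r3=0x9c
body[1] mov  r3, #0x20 -> r3=0x20
body[2] mov  r2, #0x68 -> r2=0x68
body[3] sub  r2, r5, #13 -> r2=0x42
epilogue: pop r2=0x73, sp=0xa2
prologue pushed ['r2'] at ['0xa1']

MEM = 0x73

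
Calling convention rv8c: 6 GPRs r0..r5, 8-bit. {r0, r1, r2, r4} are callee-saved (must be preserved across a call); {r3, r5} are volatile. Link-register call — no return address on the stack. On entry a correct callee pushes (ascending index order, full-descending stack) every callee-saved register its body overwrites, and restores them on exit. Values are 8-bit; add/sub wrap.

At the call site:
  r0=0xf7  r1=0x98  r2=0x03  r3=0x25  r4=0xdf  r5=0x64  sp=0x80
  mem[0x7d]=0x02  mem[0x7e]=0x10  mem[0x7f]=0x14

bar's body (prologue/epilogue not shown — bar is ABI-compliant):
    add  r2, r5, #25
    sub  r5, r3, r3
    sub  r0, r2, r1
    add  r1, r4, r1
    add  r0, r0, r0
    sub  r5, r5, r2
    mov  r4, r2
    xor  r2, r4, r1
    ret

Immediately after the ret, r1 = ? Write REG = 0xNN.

prologue: push r0 → mem[0x7f]=0xf7, sp=0x7f
prologue: push r1 → mem[0x7e]=0x98, sp=0x7e
prologue: push r2 → mem[0x7d]=0x03, sp=0x7d
prologue: push r4 → mem[0x7c]=0xdf, sp=0x7c
body[0] add  r2, r5, #25 → r2=0x7d
body[1] sub  r5, r3, r3 → r5=0x00
body[2] sub  r0, r2, r1 → r0=0xe5
body[3] add  r1, r4, r1 → r1=0x77
body[4] add  r0, r0, r0 → r0=0xca
body[5] sub  r5, r5, r2 → r5=0x83
body[6] mov  r4, r2 → r4=0x7d
body[7] xor  r2, r4, r1 → r2=0x0a
epilogue: pop r4=0xdf, sp=0x7d
epilogue: pop r2=0x03, sp=0x7e
epilogue: pop r1=0x98, sp=0x7f
epilogue: pop r0=0xf7, sp=0x80
r1 is callee-saved → restored

REG = 0x98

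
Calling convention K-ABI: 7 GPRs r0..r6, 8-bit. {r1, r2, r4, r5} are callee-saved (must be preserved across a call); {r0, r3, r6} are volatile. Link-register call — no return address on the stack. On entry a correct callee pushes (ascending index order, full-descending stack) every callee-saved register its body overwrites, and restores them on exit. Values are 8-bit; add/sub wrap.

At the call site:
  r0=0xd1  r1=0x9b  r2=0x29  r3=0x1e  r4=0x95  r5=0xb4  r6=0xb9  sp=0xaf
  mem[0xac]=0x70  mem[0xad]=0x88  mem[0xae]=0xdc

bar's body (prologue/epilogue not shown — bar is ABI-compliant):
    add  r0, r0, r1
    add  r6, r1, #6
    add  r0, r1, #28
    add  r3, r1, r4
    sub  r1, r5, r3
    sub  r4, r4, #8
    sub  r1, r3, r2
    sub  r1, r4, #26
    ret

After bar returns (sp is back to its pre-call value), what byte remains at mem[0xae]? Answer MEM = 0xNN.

MEM = 0x9b

prologue: push r1 -> mem[0xae]=0x9b, sp=0xae
prologue: push r4 -> mem[0xad]=0x95, sp=0xad
body[0] add  r0, r0, r1 -> r0=0x6c
body[1] add  r6, r1, #6 -> r6=0xa1
body[2] add  r0, r1, #28 -> r0=0xb7
body[3] add  r3, r1, r4 -> r3=0x30
body[4] sub  r1, r5, r3 -> r1=0x84
body[5] sub  r4, r4, #8 -> r4=0x8d
body[6] sub  r1, r3, r2 -> r1=0x07
body[7] sub  r1, r4, #26 -> r1=0x73
epilogue: pop r4=0x95, sp=0xae
epilogue: pop r1=0x9b, sp=0xaf
prologue pushed ['r1', 'r4'] at ['0xae', '0xad']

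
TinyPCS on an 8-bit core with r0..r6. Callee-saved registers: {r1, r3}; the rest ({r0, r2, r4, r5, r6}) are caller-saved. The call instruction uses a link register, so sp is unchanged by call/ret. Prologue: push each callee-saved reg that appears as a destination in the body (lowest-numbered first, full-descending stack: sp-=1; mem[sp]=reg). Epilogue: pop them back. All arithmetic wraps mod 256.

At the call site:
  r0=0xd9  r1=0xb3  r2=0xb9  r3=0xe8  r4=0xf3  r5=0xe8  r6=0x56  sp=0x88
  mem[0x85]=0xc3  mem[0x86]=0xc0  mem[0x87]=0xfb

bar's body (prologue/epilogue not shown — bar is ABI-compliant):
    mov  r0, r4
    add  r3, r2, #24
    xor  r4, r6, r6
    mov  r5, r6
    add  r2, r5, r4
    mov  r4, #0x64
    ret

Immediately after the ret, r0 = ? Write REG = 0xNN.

REG = 0xf3

prologue: push r3 -> mem[0x87]=0xe8, sp=0x87
body[0] mov  r0, r4 -> r0=0xf3
body[1] add  r3, r2, #24 -> r3=0xd1
body[2] xor  r4, r6, r6 -> r4=0x00
body[3] mov  r5, r6 -> r5=0x56
body[4] add  r2, r5, r4 -> r2=0x56
body[5] mov  r4, #0x64 -> r4=0x64
epilogue: pop r3=0xe8, sp=0x88
r0 is caller-saved -> body value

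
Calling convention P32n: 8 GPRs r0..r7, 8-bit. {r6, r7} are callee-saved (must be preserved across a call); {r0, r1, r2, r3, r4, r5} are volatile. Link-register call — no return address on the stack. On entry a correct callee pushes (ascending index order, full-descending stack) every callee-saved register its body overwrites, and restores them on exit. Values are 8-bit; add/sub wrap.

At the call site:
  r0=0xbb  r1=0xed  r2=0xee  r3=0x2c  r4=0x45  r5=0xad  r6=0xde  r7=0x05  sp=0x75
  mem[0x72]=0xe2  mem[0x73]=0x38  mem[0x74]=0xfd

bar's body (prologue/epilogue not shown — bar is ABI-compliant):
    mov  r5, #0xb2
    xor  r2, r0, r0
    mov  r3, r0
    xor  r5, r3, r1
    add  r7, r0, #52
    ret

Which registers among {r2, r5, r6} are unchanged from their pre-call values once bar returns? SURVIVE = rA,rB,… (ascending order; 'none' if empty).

prologue: push r7 -> mem[0x74]=0x05, sp=0x74
body[0] mov  r5, #0xb2 -> r5=0xb2
body[1] xor  r2, r0, r0 -> r2=0x00
body[2] mov  r3, r0 -> r3=0xbb
body[3] xor  r5, r3, r1 -> r5=0x56
body[4] add  r7, r0, #52 -> r7=0xef
epilogue: pop r7=0x05, sp=0x75
r2: caller-saved, written=True
r5: caller-saved, written=True
r6: callee-saved, written=False

SURVIVE = r6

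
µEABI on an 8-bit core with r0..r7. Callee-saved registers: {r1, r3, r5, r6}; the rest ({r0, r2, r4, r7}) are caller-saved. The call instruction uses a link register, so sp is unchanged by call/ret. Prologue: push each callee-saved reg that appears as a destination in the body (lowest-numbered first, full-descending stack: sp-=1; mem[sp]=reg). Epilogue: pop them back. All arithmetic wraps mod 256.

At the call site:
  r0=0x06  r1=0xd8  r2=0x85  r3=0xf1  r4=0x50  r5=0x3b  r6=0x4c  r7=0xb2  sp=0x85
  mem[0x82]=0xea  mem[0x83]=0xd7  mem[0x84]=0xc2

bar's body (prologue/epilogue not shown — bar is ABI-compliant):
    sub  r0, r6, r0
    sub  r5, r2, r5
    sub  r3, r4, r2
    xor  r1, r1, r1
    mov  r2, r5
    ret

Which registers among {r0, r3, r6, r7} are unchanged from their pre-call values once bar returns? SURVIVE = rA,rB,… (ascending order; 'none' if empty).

SURVIVE = r3,r6,r7

prologue: push r1 → mem[0x84]=0xd8, sp=0x84
prologue: push r3 → mem[0x83]=0xf1, sp=0x83
prologue: push r5 → mem[0x82]=0x3b, sp=0x82
body[0] sub  r0, r6, r0 → r0=0x46
body[1] sub  r5, r2, r5 → r5=0x4a
body[2] sub  r3, r4, r2 → r3=0xcb
body[3] xor  r1, r1, r1 → r1=0x00
body[4] mov  r2, r5 → r2=0x4a
epilogue: pop r5=0x3b, sp=0x83
epilogue: pop r3=0xf1, sp=0x84
epilogue: pop r1=0xd8, sp=0x85
r0: caller-saved, written=True
r3: callee-saved, written=True
r6: callee-saved, written=False
r7: caller-saved, written=False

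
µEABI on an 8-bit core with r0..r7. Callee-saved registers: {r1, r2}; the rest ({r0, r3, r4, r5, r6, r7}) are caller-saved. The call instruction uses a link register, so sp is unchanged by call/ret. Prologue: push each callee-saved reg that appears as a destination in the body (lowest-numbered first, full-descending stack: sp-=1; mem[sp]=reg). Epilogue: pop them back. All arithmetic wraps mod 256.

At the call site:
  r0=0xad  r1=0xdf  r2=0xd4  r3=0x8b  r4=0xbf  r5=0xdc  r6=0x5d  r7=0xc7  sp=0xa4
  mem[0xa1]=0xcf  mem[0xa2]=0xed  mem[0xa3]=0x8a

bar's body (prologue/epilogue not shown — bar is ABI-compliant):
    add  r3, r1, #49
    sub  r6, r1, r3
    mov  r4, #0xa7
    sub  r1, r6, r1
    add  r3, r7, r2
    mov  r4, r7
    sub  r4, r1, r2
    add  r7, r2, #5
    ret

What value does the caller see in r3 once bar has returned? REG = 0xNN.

REG = 0x9b

prologue: push r1 -> mem[0xa3]=0xdf, sp=0xa3
body[0] add  r3, r1, #49 -> r3=0x10
body[1] sub  r6, r1, r3 -> r6=0xcf
body[2] mov  r4, #0xa7 -> r4=0xa7
body[3] sub  r1, r6, r1 -> r1=0xf0
body[4] add  r3, r7, r2 -> r3=0x9b
body[5] mov  r4, r7 -> r4=0xc7
body[6] sub  r4, r1, r2 -> r4=0x1c
body[7] add  r7, r2, #5 -> r7=0xd9
epilogue: pop r1=0xdf, sp=0xa4
r3 is caller-saved -> body value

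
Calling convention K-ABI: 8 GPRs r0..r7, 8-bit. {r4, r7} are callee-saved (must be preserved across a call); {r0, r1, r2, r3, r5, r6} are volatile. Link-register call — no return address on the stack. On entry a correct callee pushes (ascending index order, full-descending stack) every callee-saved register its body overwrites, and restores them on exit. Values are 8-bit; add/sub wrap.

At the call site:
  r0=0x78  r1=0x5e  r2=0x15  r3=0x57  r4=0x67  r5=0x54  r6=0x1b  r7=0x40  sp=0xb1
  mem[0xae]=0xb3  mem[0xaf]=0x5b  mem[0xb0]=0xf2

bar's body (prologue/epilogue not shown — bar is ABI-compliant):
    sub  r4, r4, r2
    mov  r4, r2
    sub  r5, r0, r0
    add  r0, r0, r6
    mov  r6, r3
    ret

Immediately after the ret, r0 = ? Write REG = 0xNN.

prologue: push r4 -> mem[0xb0]=0x67, sp=0xb0
body[0] sub  r4, r4, r2 -> r4=0x52
body[1] mov  r4, r2 -> r4=0x15
body[2] sub  r5, r0, r0 -> r5=0x00
body[3] add  r0, r0, r6 -> r0=0x93
body[4] mov  r6, r3 -> r6=0x57
epilogue: pop r4=0x67, sp=0xb1
r0 is caller-saved -> body value

REG = 0x93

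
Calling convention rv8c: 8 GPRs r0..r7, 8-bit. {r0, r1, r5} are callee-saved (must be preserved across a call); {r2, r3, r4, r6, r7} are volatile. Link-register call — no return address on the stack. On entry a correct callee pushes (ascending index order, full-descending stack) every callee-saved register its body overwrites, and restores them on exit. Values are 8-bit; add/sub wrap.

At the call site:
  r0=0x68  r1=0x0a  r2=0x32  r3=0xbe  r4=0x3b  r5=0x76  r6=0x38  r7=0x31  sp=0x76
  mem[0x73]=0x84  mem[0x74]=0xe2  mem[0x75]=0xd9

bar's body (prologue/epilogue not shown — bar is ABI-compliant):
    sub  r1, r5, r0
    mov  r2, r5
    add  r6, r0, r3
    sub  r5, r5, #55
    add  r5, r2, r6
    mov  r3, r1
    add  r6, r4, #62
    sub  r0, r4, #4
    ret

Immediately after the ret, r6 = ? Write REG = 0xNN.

REG = 0x79

prologue: push r0 -> mem[0x75]=0x68, sp=0x75
prologue: push r1 -> mem[0x74]=0x0a, sp=0x74
prologue: push r5 -> mem[0x73]=0x76, sp=0x73
body[0] sub  r1, r5, r0 -> r1=0x0e
body[1] mov  r2, r5 -> r2=0x76
body[2] add  r6, r0, r3 -> r6=0x26
body[3] sub  r5, r5, #55 -> r5=0x3f
body[4] add  r5, r2, r6 -> r5=0x9c
body[5] mov  r3, r1 -> r3=0x0e
body[6] add  r6, r4, #62 -> r6=0x79
body[7] sub  r0, r4, #4 -> r0=0x37
epilogue: pop r5=0x76, sp=0x74
epilogue: pop r1=0x0a, sp=0x75
epilogue: pop r0=0x68, sp=0x76
r6 is caller-saved -> body value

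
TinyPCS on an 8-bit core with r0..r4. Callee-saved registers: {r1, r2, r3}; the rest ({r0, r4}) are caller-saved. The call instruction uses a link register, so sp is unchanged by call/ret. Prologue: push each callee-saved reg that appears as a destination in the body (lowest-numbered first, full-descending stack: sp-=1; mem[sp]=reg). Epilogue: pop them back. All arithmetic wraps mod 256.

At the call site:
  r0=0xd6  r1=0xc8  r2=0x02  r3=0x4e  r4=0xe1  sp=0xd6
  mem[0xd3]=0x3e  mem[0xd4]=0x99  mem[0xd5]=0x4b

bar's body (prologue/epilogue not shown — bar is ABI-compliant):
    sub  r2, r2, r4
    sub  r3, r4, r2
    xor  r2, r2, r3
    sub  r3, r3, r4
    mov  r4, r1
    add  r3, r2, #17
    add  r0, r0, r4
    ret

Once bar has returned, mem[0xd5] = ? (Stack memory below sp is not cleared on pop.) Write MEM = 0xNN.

MEM = 0x02

prologue: push r2 → mem[0xd5]=0x02, sp=0xd5
prologue: push r3 → mem[0xd4]=0x4e, sp=0xd4
body[0] sub  r2, r2, r4 → r2=0x21
body[1] sub  r3, r4, r2 → r3=0xc0
body[2] xor  r2, r2, r3 → r2=0xe1
body[3] sub  r3, r3, r4 → r3=0xdf
body[4] mov  r4, r1 → r4=0xc8
body[5] add  r3, r2, #17 → r3=0xf2
body[6] add  r0, r0, r4 → r0=0x9e
epilogue: pop r3=0x4e, sp=0xd5
epilogue: pop r2=0x02, sp=0xd6
prologue pushed ['r2', 'r3'] at ['0xd5', '0xd4']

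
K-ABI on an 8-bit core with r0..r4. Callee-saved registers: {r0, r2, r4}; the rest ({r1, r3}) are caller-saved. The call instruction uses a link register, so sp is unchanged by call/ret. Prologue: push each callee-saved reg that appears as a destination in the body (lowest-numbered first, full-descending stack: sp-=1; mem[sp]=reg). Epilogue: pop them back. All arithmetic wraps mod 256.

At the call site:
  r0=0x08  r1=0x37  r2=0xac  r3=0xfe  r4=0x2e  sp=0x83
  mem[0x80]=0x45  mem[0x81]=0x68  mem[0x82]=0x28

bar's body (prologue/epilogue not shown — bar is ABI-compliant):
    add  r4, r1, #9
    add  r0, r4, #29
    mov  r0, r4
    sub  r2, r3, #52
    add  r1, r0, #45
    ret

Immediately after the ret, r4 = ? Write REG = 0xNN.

prologue: push r0 → mem[0x82]=0x08, sp=0x82
prologue: push r2 → mem[0x81]=0xac, sp=0x81
prologue: push r4 → mem[0x80]=0x2e, sp=0x80
body[0] add  r4, r1, #9 → r4=0x40
body[1] add  r0, r4, #29 → r0=0x5d
body[2] mov  r0, r4 → r0=0x40
body[3] sub  r2, r3, #52 → r2=0xca
body[4] add  r1, r0, #45 → r1=0x6d
epilogue: pop r4=0x2e, sp=0x81
epilogue: pop r2=0xac, sp=0x82
epilogue: pop r0=0x08, sp=0x83
r4 is callee-saved → restored

REG = 0x2e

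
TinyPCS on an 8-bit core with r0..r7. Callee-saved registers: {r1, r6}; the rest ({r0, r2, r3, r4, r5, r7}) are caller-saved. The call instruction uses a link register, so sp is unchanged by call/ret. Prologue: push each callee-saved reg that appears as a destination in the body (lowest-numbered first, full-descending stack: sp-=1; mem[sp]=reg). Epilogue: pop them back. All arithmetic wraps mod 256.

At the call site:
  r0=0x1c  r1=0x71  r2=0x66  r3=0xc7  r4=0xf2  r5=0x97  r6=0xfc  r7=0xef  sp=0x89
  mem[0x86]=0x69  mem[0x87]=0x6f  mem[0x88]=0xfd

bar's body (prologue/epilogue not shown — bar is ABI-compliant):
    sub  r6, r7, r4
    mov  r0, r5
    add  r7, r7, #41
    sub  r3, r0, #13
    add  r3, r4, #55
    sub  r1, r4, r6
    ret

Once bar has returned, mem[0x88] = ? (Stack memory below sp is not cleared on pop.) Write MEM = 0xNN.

MEM = 0x71

prologue: push r1 → mem[0x88]=0x71, sp=0x88
prologue: push r6 → mem[0x87]=0xfc, sp=0x87
body[0] sub  r6, r7, r4 → r6=0xfd
body[1] mov  r0, r5 → r0=0x97
body[2] add  r7, r7, #41 → r7=0x18
body[3] sub  r3, r0, #13 → r3=0x8a
body[4] add  r3, r4, #55 → r3=0x29
body[5] sub  r1, r4, r6 → r1=0xf5
epilogue: pop r6=0xfc, sp=0x88
epilogue: pop r1=0x71, sp=0x89
prologue pushed ['r1', 'r6'] at ['0x88', '0x87']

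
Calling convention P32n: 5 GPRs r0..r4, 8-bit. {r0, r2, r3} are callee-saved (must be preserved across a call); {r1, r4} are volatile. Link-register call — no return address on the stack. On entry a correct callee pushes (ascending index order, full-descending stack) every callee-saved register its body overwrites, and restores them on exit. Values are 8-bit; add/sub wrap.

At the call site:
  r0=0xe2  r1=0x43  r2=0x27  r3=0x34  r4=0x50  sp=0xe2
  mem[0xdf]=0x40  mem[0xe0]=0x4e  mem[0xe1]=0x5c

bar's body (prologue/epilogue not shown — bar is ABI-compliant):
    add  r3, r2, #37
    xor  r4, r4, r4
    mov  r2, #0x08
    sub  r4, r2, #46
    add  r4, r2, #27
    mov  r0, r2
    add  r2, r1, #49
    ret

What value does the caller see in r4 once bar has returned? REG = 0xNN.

prologue: push r0 -> mem[0xe1]=0xe2, sp=0xe1
prologue: push r2 -> mem[0xe0]=0x27, sp=0xe0
prologue: push r3 -> mem[0xdf]=0x34, sp=0xdf
body[0] add  r3, r2, #37 -> r3=0x4c
body[1] xor  r4, r4, r4 -> r4=0x00
body[2] mov  r2, #0x08 -> r2=0x08
body[3] sub  r4, r2, #46 -> r4=0xda
body[4] add  r4, r2, #27 -> r4=0x23
body[5] mov  r0, r2 -> r0=0x08
body[6] add  r2, r1, #49 -> r2=0x74
epilogue: pop r3=0x34, sp=0xe0
epilogue: pop r2=0x27, sp=0xe1
epilogue: pop r0=0xe2, sp=0xe2
r4 is caller-saved -> body value

REG = 0x23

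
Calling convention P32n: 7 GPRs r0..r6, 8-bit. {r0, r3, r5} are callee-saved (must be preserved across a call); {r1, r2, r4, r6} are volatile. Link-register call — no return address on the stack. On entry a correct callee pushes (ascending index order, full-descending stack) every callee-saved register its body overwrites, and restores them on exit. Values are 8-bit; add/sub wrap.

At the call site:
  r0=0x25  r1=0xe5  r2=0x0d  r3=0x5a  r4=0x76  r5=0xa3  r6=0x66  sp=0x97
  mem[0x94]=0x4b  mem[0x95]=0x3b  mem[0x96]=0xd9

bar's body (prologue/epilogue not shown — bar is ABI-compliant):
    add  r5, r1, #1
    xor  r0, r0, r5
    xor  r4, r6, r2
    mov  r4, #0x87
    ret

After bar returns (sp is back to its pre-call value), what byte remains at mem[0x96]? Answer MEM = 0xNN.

MEM = 0x25

prologue: push r0 → mem[0x96]=0x25, sp=0x96
prologue: push r5 → mem[0x95]=0xa3, sp=0x95
body[0] add  r5, r1, #1 → r5=0xe6
body[1] xor  r0, r0, r5 → r0=0xc3
body[2] xor  r4, r6, r2 → r4=0x6b
body[3] mov  r4, #0x87 → r4=0x87
epilogue: pop r5=0xa3, sp=0x96
epilogue: pop r0=0x25, sp=0x97
prologue pushed ['r0', 'r5'] at ['0x96', '0x95']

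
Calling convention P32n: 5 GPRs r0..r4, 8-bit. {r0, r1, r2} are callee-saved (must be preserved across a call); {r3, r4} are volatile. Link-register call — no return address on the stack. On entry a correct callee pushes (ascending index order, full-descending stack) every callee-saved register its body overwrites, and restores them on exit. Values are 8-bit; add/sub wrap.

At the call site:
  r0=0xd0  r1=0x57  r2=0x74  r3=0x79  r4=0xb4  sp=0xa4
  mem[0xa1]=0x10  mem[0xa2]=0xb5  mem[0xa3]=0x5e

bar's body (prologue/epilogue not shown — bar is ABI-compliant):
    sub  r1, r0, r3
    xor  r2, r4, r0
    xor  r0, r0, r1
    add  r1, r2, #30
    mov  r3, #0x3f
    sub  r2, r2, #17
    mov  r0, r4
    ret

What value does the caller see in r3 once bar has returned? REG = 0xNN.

REG = 0x3f

prologue: push r0 → mem[0xa3]=0xd0, sp=0xa3
prologue: push r1 → mem[0xa2]=0x57, sp=0xa2
prologue: push r2 → mem[0xa1]=0x74, sp=0xa1
body[0] sub  r1, r0, r3 → r1=0x57
body[1] xor  r2, r4, r0 → r2=0x64
body[2] xor  r0, r0, r1 → r0=0x87
body[3] add  r1, r2, #30 → r1=0x82
body[4] mov  r3, #0x3f → r3=0x3f
body[5] sub  r2, r2, #17 → r2=0x53
body[6] mov  r0, r4 → r0=0xb4
epilogue: pop r2=0x74, sp=0xa2
epilogue: pop r1=0x57, sp=0xa3
epilogue: pop r0=0xd0, sp=0xa4
r3 is caller-saved → body value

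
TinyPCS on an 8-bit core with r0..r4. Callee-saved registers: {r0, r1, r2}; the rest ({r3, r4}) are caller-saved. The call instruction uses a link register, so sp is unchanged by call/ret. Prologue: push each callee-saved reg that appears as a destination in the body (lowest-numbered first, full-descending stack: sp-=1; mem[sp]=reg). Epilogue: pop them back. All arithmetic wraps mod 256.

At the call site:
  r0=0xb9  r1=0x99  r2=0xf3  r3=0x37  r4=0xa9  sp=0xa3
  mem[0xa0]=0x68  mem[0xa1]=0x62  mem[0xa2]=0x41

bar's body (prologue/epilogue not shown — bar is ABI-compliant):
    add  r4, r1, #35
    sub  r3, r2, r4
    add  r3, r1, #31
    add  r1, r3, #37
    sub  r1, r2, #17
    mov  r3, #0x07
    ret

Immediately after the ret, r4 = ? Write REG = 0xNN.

prologue: push r1 → mem[0xa2]=0x99, sp=0xa2
body[0] add  r4, r1, #35 → r4=0xbc
body[1] sub  r3, r2, r4 → r3=0x37
body[2] add  r3, r1, #31 → r3=0xb8
body[3] add  r1, r3, #37 → r1=0xdd
body[4] sub  r1, r2, #17 → r1=0xe2
body[5] mov  r3, #0x07 → r3=0x07
epilogue: pop r1=0x99, sp=0xa3
r4 is caller-saved → body value

REG = 0xbc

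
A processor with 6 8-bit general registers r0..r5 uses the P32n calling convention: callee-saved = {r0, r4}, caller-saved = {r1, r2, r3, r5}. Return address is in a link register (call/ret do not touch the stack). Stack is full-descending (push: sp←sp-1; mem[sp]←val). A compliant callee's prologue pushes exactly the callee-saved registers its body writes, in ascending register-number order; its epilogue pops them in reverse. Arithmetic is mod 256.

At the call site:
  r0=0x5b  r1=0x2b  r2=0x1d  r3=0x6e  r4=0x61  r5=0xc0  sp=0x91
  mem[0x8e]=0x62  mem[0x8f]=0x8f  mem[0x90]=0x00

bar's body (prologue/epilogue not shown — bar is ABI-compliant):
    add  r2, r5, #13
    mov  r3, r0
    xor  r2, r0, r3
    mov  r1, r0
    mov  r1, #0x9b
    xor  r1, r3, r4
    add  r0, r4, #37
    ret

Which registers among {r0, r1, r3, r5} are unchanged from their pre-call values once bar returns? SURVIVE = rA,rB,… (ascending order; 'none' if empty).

prologue: push r0 → mem[0x90]=0x5b, sp=0x90
body[0] add  r2, r5, #13 → r2=0xcd
body[1] mov  r3, r0 → r3=0x5b
body[2] xor  r2, r0, r3 → r2=0x00
body[3] mov  r1, r0 → r1=0x5b
body[4] mov  r1, #0x9b → r1=0x9b
body[5] xor  r1, r3, r4 → r1=0x3a
body[6] add  r0, r4, #37 → r0=0x86
epilogue: pop r0=0x5b, sp=0x91
r0: callee-saved, written=True
r1: caller-saved, written=True
r3: caller-saved, written=True
r5: caller-saved, written=False

SURVIVE = r0,r5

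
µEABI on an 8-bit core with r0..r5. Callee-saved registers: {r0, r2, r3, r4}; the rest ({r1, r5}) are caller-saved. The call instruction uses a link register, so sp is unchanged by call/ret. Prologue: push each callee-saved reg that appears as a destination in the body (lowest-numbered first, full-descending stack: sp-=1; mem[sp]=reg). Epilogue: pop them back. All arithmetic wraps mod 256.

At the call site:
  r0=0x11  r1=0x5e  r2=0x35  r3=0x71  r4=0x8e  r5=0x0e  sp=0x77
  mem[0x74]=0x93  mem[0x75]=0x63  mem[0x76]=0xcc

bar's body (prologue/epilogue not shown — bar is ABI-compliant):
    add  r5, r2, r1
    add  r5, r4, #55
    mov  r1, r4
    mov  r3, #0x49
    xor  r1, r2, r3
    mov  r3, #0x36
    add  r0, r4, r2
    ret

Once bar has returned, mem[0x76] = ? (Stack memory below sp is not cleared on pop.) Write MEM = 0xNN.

MEM = 0x11

prologue: push r0 -> mem[0x76]=0x11, sp=0x76
prologue: push r3 -> mem[0x75]=0x71, sp=0x75
body[0] add  r5, r2, r1 -> r5=0x93
body[1] add  r5, r4, #55 -> r5=0xc5
body[2] mov  r1, r4 -> r1=0x8e
body[3] mov  r3, #0x49 -> r3=0x49
body[4] xor  r1, r2, r3 -> r1=0x7c
body[5] mov  r3, #0x36 -> r3=0x36
body[6] add  r0, r4, r2 -> r0=0xc3
epilogue: pop r3=0x71, sp=0x76
epilogue: pop r0=0x11, sp=0x77
prologue pushed ['r0', 'r3'] at ['0x76', '0x75']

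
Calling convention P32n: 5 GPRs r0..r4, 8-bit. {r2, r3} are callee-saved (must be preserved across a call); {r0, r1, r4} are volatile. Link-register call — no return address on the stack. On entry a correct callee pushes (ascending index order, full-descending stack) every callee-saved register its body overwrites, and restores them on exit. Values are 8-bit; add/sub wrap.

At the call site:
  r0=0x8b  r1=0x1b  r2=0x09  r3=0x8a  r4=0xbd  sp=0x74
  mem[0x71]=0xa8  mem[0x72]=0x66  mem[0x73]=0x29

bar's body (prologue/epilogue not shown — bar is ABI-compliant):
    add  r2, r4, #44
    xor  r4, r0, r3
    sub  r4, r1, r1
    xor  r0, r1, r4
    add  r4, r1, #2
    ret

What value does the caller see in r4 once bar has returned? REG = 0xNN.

prologue: push r2 → mem[0x73]=0x09, sp=0x73
body[0] add  r2, r4, #44 → r2=0xe9
body[1] xor  r4, r0, r3 → r4=0x01
body[2] sub  r4, r1, r1 → r4=0x00
body[3] xor  r0, r1, r4 → r0=0x1b
body[4] add  r4, r1, #2 → r4=0x1d
epilogue: pop r2=0x09, sp=0x74
r4 is caller-saved → body value

REG = 0x1d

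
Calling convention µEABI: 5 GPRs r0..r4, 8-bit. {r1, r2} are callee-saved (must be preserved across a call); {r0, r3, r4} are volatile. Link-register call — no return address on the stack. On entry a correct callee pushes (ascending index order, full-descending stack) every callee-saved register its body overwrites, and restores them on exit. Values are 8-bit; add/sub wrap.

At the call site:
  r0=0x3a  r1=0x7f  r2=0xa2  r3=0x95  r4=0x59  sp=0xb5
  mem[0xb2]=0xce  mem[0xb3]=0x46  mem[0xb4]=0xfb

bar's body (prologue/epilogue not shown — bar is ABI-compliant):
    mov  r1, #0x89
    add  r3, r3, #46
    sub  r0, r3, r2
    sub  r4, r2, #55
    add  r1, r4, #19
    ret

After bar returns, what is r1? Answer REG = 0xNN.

prologue: push r1 → mem[0xb4]=0x7f, sp=0xb4
body[0] mov  r1, #0x89 → r1=0x89
body[1] add  r3, r3, #46 → r3=0xc3
body[2] sub  r0, r3, r2 → r0=0x21
body[3] sub  r4, r2, #55 → r4=0x6b
body[4] add  r1, r4, #19 → r1=0x7e
epilogue: pop r1=0x7f, sp=0xb5
r1 is callee-saved → restored

REG = 0x7f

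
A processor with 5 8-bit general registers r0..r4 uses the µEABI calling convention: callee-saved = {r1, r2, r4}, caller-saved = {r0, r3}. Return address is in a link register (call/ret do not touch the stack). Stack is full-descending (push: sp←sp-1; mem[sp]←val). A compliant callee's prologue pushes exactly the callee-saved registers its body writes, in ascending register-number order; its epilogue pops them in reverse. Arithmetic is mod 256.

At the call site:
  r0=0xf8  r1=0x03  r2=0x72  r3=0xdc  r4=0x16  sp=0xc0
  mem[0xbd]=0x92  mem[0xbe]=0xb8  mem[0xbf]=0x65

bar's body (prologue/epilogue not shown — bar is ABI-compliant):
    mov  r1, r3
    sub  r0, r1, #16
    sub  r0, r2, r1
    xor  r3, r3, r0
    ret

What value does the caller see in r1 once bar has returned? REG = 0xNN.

prologue: push r1 → mem[0xbf]=0x03, sp=0xbf
body[0] mov  r1, r3 → r1=0xdc
body[1] sub  r0, r1, #16 → r0=0xcc
body[2] sub  r0, r2, r1 → r0=0x96
body[3] xor  r3, r3, r0 → r3=0x4a
epilogue: pop r1=0x03, sp=0xc0
r1 is callee-saved → restored

REG = 0x03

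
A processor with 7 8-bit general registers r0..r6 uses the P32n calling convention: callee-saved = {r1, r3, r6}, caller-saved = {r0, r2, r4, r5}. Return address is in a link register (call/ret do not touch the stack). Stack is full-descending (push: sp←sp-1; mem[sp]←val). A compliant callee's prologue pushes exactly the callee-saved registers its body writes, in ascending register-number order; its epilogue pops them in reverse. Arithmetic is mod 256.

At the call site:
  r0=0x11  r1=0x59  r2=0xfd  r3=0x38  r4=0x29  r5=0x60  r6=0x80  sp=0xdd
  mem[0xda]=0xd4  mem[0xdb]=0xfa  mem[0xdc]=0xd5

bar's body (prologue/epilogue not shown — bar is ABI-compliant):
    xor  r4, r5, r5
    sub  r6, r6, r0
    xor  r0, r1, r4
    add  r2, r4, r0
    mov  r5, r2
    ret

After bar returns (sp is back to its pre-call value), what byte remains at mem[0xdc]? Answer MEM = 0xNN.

MEM = 0x80

prologue: push r6 → mem[0xdc]=0x80, sp=0xdc
body[0] xor  r4, r5, r5 → r4=0x00
body[1] sub  r6, r6, r0 → r6=0x6f
body[2] xor  r0, r1, r4 → r0=0x59
body[3] add  r2, r4, r0 → r2=0x59
body[4] mov  r5, r2 → r5=0x59
epilogue: pop r6=0x80, sp=0xdd
prologue pushed ['r6'] at ['0xdc']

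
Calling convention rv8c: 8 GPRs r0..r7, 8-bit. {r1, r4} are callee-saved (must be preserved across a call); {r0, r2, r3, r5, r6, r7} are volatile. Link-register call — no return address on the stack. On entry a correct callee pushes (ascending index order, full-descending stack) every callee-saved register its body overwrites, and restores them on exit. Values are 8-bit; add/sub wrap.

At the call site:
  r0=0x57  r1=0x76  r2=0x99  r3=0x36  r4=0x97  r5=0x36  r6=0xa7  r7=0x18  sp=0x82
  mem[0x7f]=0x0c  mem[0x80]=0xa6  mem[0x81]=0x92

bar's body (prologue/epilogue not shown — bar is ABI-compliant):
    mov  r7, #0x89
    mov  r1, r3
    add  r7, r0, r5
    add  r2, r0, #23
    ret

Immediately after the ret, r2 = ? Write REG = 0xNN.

prologue: push r1 -> mem[0x81]=0x76, sp=0x81
body[0] mov  r7, #0x89 -> r7=0x89
body[1] mov  r1, r3 -> r1=0x36
body[2] add  r7, r0, r5 -> r7=0x8d
body[3] add  r2, r0, #23 -> r2=0x6e
epilogue: pop r1=0x76, sp=0x82
r2 is caller-saved -> body value

REG = 0x6e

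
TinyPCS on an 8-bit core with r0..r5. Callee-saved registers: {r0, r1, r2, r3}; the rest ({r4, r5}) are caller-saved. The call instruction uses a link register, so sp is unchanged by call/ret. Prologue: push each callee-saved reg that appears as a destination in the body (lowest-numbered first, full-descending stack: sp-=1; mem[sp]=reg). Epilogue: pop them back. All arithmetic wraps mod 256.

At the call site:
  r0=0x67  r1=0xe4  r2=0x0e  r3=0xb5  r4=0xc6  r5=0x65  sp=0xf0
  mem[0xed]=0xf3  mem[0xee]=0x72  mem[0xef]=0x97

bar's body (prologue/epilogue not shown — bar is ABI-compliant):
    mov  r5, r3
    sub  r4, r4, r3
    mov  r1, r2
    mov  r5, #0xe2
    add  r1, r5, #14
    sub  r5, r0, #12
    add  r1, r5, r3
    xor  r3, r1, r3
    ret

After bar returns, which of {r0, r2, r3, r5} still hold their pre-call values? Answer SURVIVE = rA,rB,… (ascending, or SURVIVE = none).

prologue: push r1 → mem[0xef]=0xe4, sp=0xef
prologue: push r3 → mem[0xee]=0xb5, sp=0xee
body[0] mov  r5, r3 → r5=0xb5
body[1] sub  r4, r4, r3 → r4=0x11
body[2] mov  r1, r2 → r1=0x0e
body[3] mov  r5, #0xe2 → r5=0xe2
body[4] add  r1, r5, #14 → r1=0xf0
body[5] sub  r5, r0, #12 → r5=0x5b
body[6] add  r1, r5, r3 → r1=0x10
body[7] xor  r3, r1, r3 → r3=0xa5
epilogue: pop r3=0xb5, sp=0xef
epilogue: pop r1=0xe4, sp=0xf0
r0: callee-saved, written=False
r2: callee-saved, written=False
r3: callee-saved, written=True
r5: caller-saved, written=True

SURVIVE = r0,r2,r3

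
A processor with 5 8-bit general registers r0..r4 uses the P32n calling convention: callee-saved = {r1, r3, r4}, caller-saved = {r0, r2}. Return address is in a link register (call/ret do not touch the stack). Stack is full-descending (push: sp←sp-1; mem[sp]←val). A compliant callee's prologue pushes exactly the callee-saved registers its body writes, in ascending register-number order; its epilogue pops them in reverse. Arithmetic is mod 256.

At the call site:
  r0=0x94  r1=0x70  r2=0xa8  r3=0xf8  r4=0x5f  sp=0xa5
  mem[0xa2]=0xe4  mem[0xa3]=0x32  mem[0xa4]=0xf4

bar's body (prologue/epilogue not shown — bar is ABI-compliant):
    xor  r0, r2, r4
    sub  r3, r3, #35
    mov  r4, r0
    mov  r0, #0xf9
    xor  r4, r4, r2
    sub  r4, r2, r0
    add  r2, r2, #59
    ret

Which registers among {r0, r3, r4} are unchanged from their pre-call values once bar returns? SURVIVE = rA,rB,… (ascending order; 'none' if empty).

prologue: push r3 -> mem[0xa4]=0xf8, sp=0xa4
prologue: push r4 -> mem[0xa3]=0x5f, sp=0xa3
body[0] xor  r0, r2, r4 -> r0=0xf7
body[1] sub  r3, r3, #35 -> r3=0xd5
body[2] mov  r4, r0 -> r4=0xf7
body[3] mov  r0, #0xf9 -> r0=0xf9
body[4] xor  r4, r4, r2 -> r4=0x5f
body[5] sub  r4, r2, r0 -> r4=0xaf
body[6] add  r2, r2, #59 -> r2=0xe3
epilogue: pop r4=0x5f, sp=0xa4
epilogue: pop r3=0xf8, sp=0xa5
r0: caller-saved, written=True
r3: callee-saved, written=True
r4: callee-saved, written=True

SURVIVE = r3,r4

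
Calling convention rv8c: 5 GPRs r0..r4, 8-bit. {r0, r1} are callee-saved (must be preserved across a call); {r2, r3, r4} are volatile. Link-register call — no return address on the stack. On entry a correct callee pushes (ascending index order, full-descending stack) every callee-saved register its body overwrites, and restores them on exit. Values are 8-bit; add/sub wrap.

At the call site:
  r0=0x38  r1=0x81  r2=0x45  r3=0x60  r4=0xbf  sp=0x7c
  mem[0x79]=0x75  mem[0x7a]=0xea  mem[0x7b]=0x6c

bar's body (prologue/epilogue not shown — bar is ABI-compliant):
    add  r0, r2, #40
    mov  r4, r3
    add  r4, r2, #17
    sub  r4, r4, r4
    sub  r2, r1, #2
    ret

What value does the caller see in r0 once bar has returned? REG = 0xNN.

REG = 0x38

prologue: push r0 → mem[0x7b]=0x38, sp=0x7b
body[0] add  r0, r2, #40 → r0=0x6d
body[1] mov  r4, r3 → r4=0x60
body[2] add  r4, r2, #17 → r4=0x56
body[3] sub  r4, r4, r4 → r4=0x00
body[4] sub  r2, r1, #2 → r2=0x7f
epilogue: pop r0=0x38, sp=0x7c
r0 is callee-saved → restored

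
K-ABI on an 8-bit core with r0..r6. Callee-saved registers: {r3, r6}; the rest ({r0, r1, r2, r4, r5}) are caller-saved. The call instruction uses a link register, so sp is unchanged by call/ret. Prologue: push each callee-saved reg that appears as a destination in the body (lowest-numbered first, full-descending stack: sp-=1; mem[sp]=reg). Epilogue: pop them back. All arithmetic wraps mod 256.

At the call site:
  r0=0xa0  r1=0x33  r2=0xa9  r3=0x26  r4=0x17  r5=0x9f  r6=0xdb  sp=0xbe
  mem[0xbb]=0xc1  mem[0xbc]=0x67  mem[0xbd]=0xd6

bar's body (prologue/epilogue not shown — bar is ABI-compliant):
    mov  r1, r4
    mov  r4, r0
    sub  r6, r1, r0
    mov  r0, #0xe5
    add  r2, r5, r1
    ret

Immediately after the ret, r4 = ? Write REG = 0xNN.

prologue: push r6 → mem[0xbd]=0xdb, sp=0xbd
body[0] mov  r1, r4 → r1=0x17
body[1] mov  r4, r0 → r4=0xa0
body[2] sub  r6, r1, r0 → r6=0x77
body[3] mov  r0, #0xe5 → r0=0xe5
body[4] add  r2, r5, r1 → r2=0xb6
epilogue: pop r6=0xdb, sp=0xbe
r4 is caller-saved → body value

REG = 0xa0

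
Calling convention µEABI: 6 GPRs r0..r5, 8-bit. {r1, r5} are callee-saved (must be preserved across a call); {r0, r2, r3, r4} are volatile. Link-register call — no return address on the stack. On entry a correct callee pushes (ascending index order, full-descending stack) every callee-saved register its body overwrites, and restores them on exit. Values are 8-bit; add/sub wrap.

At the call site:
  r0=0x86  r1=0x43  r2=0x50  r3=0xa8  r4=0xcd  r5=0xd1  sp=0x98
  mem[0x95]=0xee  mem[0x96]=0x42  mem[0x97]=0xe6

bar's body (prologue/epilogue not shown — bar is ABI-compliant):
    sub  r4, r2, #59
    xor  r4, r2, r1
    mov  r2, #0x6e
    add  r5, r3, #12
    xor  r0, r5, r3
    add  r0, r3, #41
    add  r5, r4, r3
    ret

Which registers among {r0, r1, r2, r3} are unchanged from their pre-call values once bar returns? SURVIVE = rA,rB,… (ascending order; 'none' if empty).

prologue: push r5 -> mem[0x97]=0xd1, sp=0x97
body[0] sub  r4, r2, #59 -> r4=0x15
body[1] xor  r4, r2, r1 -> r4=0x13
body[2] mov  r2, #0x6e -> r2=0x6e
body[3] add  r5, r3, #12 -> r5=0xb4
body[4] xor  r0, r5, r3 -> r0=0x1c
body[5] add  r0, r3, #41 -> r0=0xd1
body[6] add  r5, r4, r3 -> r5=0xbb
epilogue: pop r5=0xd1, sp=0x98
r0: caller-saved, written=True
r1: callee-saved, written=False
r2: caller-saved, written=True
r3: caller-saved, written=False

SURVIVE = r1,r3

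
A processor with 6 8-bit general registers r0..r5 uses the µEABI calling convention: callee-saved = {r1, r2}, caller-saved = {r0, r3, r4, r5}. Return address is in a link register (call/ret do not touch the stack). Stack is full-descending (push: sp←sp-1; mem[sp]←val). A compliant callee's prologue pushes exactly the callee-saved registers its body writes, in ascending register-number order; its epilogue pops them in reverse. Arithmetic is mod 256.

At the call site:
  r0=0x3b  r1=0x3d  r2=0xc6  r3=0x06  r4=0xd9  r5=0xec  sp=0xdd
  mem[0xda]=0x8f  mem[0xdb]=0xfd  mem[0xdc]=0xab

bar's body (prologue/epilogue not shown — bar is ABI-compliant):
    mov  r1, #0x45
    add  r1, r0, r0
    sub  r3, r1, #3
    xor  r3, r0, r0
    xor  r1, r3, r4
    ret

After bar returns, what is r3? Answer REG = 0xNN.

prologue: push r1 -> mem[0xdc]=0x3d, sp=0xdc
body[0] mov  r1, #0x45 -> r1=0x45
body[1] add  r1, r0, r0 -> r1=0x76
body[2] sub  r3, r1, #3 -> r3=0x73
body[3] xor  r3, r0, r0 -> r3=0x00
body[4] xor  r1, r3, r4 -> r1=0xd9
epilogue: pop r1=0x3d, sp=0xdd
r3 is caller-saved -> body value

REG = 0x00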